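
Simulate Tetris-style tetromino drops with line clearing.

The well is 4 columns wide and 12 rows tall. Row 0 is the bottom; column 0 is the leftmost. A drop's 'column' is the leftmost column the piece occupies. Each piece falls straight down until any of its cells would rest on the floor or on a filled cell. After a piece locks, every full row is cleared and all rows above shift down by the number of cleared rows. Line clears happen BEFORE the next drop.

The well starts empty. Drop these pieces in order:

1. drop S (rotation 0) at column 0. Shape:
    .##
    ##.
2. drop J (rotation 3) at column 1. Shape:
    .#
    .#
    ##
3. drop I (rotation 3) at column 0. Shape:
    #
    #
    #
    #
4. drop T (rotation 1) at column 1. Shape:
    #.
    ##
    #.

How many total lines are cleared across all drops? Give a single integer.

Drop 1: S rot0 at col 0 lands with bottom-row=0; cleared 0 line(s) (total 0); column heights now [1 2 2 0], max=2
Drop 2: J rot3 at col 1 lands with bottom-row=2; cleared 0 line(s) (total 0); column heights now [1 3 5 0], max=5
Drop 3: I rot3 at col 0 lands with bottom-row=1; cleared 0 line(s) (total 0); column heights now [5 3 5 0], max=5
Drop 4: T rot1 at col 1 lands with bottom-row=4; cleared 0 line(s) (total 0); column heights now [5 7 6 0], max=7

Answer: 0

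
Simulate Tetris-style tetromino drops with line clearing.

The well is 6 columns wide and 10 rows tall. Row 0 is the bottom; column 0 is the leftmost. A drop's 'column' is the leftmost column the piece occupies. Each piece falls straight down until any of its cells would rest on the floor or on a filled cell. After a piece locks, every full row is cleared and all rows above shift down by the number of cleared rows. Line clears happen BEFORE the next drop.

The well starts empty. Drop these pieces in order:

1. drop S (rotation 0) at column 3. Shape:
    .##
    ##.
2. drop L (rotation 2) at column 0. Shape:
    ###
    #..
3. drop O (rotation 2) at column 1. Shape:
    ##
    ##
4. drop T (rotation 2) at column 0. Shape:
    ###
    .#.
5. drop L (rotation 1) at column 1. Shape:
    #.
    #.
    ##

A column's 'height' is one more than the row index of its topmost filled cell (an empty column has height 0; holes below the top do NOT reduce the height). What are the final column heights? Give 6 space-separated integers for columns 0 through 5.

Drop 1: S rot0 at col 3 lands with bottom-row=0; cleared 0 line(s) (total 0); column heights now [0 0 0 1 2 2], max=2
Drop 2: L rot2 at col 0 lands with bottom-row=0; cleared 0 line(s) (total 0); column heights now [2 2 2 1 2 2], max=2
Drop 3: O rot2 at col 1 lands with bottom-row=2; cleared 0 line(s) (total 0); column heights now [2 4 4 1 2 2], max=4
Drop 4: T rot2 at col 0 lands with bottom-row=4; cleared 0 line(s) (total 0); column heights now [6 6 6 1 2 2], max=6
Drop 5: L rot1 at col 1 lands with bottom-row=6; cleared 0 line(s) (total 0); column heights now [6 9 7 1 2 2], max=9

Answer: 6 9 7 1 2 2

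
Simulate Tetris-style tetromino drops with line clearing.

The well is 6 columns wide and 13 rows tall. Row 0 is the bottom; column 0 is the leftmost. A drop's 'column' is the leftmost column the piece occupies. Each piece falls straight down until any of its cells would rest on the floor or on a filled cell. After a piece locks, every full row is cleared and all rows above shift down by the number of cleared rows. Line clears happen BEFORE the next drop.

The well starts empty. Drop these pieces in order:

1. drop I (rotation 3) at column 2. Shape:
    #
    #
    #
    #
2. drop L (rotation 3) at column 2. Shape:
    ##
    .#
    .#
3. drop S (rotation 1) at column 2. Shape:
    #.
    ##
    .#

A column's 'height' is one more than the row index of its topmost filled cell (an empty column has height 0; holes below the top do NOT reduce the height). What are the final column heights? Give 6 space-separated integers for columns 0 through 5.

Answer: 0 0 8 7 0 0

Derivation:
Drop 1: I rot3 at col 2 lands with bottom-row=0; cleared 0 line(s) (total 0); column heights now [0 0 4 0 0 0], max=4
Drop 2: L rot3 at col 2 lands with bottom-row=2; cleared 0 line(s) (total 0); column heights now [0 0 5 5 0 0], max=5
Drop 3: S rot1 at col 2 lands with bottom-row=5; cleared 0 line(s) (total 0); column heights now [0 0 8 7 0 0], max=8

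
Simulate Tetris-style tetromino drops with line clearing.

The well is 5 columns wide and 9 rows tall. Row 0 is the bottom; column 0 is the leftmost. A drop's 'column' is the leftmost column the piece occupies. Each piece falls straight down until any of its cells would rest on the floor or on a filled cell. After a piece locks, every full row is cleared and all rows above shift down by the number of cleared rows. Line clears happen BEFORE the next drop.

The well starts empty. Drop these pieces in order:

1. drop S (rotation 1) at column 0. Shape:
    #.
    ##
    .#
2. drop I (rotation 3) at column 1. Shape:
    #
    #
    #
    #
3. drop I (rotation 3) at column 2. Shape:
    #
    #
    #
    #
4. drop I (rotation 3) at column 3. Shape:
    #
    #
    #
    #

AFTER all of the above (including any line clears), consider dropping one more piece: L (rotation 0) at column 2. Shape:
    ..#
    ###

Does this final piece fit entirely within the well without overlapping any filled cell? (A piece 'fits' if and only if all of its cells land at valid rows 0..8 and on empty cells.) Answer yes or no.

Drop 1: S rot1 at col 0 lands with bottom-row=0; cleared 0 line(s) (total 0); column heights now [3 2 0 0 0], max=3
Drop 2: I rot3 at col 1 lands with bottom-row=2; cleared 0 line(s) (total 0); column heights now [3 6 0 0 0], max=6
Drop 3: I rot3 at col 2 lands with bottom-row=0; cleared 0 line(s) (total 0); column heights now [3 6 4 0 0], max=6
Drop 4: I rot3 at col 3 lands with bottom-row=0; cleared 0 line(s) (total 0); column heights now [3 6 4 4 0], max=6
Test piece L rot0 at col 2 (width 3): heights before test = [3 6 4 4 0]; fits = True

Answer: yes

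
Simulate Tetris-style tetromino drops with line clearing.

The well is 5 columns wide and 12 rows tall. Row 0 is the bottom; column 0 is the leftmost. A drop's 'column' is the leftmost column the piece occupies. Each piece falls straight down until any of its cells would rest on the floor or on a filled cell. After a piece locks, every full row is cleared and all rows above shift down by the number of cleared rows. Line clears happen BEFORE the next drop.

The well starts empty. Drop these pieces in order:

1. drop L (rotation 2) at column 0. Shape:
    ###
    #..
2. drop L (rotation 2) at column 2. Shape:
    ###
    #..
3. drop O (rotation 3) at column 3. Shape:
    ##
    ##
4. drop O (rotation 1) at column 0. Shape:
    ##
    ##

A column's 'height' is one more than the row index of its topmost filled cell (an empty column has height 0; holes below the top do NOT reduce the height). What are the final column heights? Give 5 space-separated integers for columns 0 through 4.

Drop 1: L rot2 at col 0 lands with bottom-row=0; cleared 0 line(s) (total 0); column heights now [2 2 2 0 0], max=2
Drop 2: L rot2 at col 2 lands with bottom-row=2; cleared 0 line(s) (total 0); column heights now [2 2 4 4 4], max=4
Drop 3: O rot3 at col 3 lands with bottom-row=4; cleared 0 line(s) (total 0); column heights now [2 2 4 6 6], max=6
Drop 4: O rot1 at col 0 lands with bottom-row=2; cleared 1 line(s) (total 1); column heights now [3 3 3 5 5], max=5

Answer: 3 3 3 5 5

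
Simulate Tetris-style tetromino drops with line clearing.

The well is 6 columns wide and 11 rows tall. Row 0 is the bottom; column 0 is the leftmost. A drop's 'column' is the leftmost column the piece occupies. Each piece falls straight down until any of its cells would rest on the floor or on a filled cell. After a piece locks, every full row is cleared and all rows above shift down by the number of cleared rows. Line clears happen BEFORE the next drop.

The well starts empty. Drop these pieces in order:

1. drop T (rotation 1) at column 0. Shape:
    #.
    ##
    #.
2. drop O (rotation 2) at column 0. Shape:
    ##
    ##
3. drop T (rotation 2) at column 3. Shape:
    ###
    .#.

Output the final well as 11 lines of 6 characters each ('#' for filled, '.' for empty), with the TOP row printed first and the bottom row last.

Answer: ......
......
......
......
......
......
##....
##....
#.....
##.###
#...#.

Derivation:
Drop 1: T rot1 at col 0 lands with bottom-row=0; cleared 0 line(s) (total 0); column heights now [3 2 0 0 0 0], max=3
Drop 2: O rot2 at col 0 lands with bottom-row=3; cleared 0 line(s) (total 0); column heights now [5 5 0 0 0 0], max=5
Drop 3: T rot2 at col 3 lands with bottom-row=0; cleared 0 line(s) (total 0); column heights now [5 5 0 2 2 2], max=5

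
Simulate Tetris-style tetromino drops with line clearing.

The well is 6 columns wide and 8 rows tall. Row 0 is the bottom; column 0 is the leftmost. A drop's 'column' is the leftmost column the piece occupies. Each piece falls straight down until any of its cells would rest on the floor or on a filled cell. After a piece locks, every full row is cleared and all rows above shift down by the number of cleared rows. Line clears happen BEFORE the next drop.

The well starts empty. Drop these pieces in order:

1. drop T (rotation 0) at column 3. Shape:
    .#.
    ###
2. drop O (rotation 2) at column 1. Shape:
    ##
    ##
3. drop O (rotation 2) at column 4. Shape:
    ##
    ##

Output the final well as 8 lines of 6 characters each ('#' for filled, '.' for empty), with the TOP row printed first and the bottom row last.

Drop 1: T rot0 at col 3 lands with bottom-row=0; cleared 0 line(s) (total 0); column heights now [0 0 0 1 2 1], max=2
Drop 2: O rot2 at col 1 lands with bottom-row=0; cleared 0 line(s) (total 0); column heights now [0 2 2 1 2 1], max=2
Drop 3: O rot2 at col 4 lands with bottom-row=2; cleared 0 line(s) (total 0); column heights now [0 2 2 1 4 4], max=4

Answer: ......
......
......
......
....##
....##
.##.#.
.#####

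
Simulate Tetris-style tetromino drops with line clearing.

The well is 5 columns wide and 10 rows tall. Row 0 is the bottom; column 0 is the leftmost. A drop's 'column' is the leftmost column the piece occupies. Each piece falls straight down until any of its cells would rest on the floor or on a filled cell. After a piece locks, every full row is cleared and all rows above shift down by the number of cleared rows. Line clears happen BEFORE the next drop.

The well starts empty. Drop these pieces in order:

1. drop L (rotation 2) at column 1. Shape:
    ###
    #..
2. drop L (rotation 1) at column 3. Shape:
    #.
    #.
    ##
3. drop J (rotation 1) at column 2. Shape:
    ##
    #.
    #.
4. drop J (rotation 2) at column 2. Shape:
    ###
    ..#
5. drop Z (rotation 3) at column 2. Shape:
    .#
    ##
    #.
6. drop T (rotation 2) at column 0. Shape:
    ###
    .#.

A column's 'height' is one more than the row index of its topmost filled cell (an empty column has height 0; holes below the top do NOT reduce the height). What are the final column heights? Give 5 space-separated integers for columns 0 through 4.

Answer: 10 10 10 10 7

Derivation:
Drop 1: L rot2 at col 1 lands with bottom-row=0; cleared 0 line(s) (total 0); column heights now [0 2 2 2 0], max=2
Drop 2: L rot1 at col 3 lands with bottom-row=2; cleared 0 line(s) (total 0); column heights now [0 2 2 5 3], max=5
Drop 3: J rot1 at col 2 lands with bottom-row=3; cleared 0 line(s) (total 0); column heights now [0 2 6 6 3], max=6
Drop 4: J rot2 at col 2 lands with bottom-row=5; cleared 0 line(s) (total 0); column heights now [0 2 7 7 7], max=7
Drop 5: Z rot3 at col 2 lands with bottom-row=7; cleared 0 line(s) (total 0); column heights now [0 2 9 10 7], max=10
Drop 6: T rot2 at col 0 lands with bottom-row=8; cleared 0 line(s) (total 0); column heights now [10 10 10 10 7], max=10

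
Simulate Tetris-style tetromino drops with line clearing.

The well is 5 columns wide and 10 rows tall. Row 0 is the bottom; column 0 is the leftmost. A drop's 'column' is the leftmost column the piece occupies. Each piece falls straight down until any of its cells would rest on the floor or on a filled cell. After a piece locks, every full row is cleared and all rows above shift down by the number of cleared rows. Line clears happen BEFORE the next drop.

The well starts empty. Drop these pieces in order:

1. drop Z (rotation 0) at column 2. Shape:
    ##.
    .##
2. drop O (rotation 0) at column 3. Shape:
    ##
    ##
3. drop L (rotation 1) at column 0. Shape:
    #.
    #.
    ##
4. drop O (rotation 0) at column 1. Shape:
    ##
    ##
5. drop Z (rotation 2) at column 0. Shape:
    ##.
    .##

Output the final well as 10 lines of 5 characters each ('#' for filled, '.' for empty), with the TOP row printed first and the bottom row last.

Answer: .....
.....
.....
.....
.....
##...
.##..
.####
#.##.
##.##

Derivation:
Drop 1: Z rot0 at col 2 lands with bottom-row=0; cleared 0 line(s) (total 0); column heights now [0 0 2 2 1], max=2
Drop 2: O rot0 at col 3 lands with bottom-row=2; cleared 0 line(s) (total 0); column heights now [0 0 2 4 4], max=4
Drop 3: L rot1 at col 0 lands with bottom-row=0; cleared 0 line(s) (total 0); column heights now [3 1 2 4 4], max=4
Drop 4: O rot0 at col 1 lands with bottom-row=2; cleared 1 line(s) (total 1); column heights now [2 3 3 3 3], max=3
Drop 5: Z rot2 at col 0 lands with bottom-row=3; cleared 0 line(s) (total 1); column heights now [5 5 4 3 3], max=5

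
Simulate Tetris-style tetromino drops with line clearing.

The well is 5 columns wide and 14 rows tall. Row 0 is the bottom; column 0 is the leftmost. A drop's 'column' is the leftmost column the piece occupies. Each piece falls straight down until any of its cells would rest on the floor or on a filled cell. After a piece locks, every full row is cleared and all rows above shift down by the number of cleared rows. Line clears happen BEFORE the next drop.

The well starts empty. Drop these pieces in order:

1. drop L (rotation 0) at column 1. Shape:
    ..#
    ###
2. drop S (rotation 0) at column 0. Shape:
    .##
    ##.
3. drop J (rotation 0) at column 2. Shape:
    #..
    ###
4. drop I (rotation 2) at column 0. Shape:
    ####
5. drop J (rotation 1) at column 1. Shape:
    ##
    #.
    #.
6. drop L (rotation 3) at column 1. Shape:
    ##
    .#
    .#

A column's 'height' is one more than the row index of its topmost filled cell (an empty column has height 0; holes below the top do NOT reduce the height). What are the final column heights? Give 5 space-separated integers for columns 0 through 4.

Answer: 6 12 12 6 4

Derivation:
Drop 1: L rot0 at col 1 lands with bottom-row=0; cleared 0 line(s) (total 0); column heights now [0 1 1 2 0], max=2
Drop 2: S rot0 at col 0 lands with bottom-row=1; cleared 0 line(s) (total 0); column heights now [2 3 3 2 0], max=3
Drop 3: J rot0 at col 2 lands with bottom-row=3; cleared 0 line(s) (total 0); column heights now [2 3 5 4 4], max=5
Drop 4: I rot2 at col 0 lands with bottom-row=5; cleared 0 line(s) (total 0); column heights now [6 6 6 6 4], max=6
Drop 5: J rot1 at col 1 lands with bottom-row=6; cleared 0 line(s) (total 0); column heights now [6 9 9 6 4], max=9
Drop 6: L rot3 at col 1 lands with bottom-row=9; cleared 0 line(s) (total 0); column heights now [6 12 12 6 4], max=12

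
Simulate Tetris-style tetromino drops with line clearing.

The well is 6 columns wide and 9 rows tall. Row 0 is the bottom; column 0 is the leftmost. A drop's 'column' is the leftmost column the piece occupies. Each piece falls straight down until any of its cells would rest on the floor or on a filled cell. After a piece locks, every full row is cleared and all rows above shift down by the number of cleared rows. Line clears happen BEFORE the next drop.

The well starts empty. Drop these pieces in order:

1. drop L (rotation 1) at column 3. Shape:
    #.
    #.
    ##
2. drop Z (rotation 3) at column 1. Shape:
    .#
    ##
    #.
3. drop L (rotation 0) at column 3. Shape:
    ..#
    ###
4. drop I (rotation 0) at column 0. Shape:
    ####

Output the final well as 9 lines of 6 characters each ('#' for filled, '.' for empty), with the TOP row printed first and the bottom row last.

Drop 1: L rot1 at col 3 lands with bottom-row=0; cleared 0 line(s) (total 0); column heights now [0 0 0 3 1 0], max=3
Drop 2: Z rot3 at col 1 lands with bottom-row=0; cleared 0 line(s) (total 0); column heights now [0 2 3 3 1 0], max=3
Drop 3: L rot0 at col 3 lands with bottom-row=3; cleared 0 line(s) (total 0); column heights now [0 2 3 4 4 5], max=5
Drop 4: I rot0 at col 0 lands with bottom-row=4; cleared 0 line(s) (total 0); column heights now [5 5 5 5 4 5], max=5

Answer: ......
......
......
......
####.#
...###
..##..
.###..
.#.##.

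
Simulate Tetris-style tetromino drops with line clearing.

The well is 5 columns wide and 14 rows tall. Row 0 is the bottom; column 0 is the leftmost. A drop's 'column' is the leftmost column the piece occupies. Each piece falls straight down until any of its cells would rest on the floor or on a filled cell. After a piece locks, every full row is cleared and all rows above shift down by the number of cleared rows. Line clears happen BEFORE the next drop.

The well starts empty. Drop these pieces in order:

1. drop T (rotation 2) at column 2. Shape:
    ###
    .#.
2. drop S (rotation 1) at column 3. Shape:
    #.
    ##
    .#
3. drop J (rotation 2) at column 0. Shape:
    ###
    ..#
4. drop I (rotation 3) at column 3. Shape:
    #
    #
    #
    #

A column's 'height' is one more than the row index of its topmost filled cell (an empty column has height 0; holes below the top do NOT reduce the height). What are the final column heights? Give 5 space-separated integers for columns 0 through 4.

Drop 1: T rot2 at col 2 lands with bottom-row=0; cleared 0 line(s) (total 0); column heights now [0 0 2 2 2], max=2
Drop 2: S rot1 at col 3 lands with bottom-row=2; cleared 0 line(s) (total 0); column heights now [0 0 2 5 4], max=5
Drop 3: J rot2 at col 0 lands with bottom-row=2; cleared 1 line(s) (total 1); column heights now [0 0 3 4 3], max=4
Drop 4: I rot3 at col 3 lands with bottom-row=4; cleared 0 line(s) (total 1); column heights now [0 0 3 8 3], max=8

Answer: 0 0 3 8 3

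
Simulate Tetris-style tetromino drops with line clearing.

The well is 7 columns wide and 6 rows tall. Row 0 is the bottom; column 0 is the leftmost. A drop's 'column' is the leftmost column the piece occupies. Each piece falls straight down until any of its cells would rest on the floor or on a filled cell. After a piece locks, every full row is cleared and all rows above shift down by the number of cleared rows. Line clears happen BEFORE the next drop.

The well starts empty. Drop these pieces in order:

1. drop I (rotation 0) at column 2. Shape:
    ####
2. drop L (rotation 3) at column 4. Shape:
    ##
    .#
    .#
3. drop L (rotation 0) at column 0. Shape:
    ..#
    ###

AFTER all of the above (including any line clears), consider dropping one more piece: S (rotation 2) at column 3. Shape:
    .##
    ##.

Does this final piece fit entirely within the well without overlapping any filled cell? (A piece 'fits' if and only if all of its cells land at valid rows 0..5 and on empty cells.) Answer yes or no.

Drop 1: I rot0 at col 2 lands with bottom-row=0; cleared 0 line(s) (total 0); column heights now [0 0 1 1 1 1 0], max=1
Drop 2: L rot3 at col 4 lands with bottom-row=1; cleared 0 line(s) (total 0); column heights now [0 0 1 1 4 4 0], max=4
Drop 3: L rot0 at col 0 lands with bottom-row=1; cleared 0 line(s) (total 0); column heights now [2 2 3 1 4 4 0], max=4
Test piece S rot2 at col 3 (width 3): heights before test = [2 2 3 1 4 4 0]; fits = True

Answer: yes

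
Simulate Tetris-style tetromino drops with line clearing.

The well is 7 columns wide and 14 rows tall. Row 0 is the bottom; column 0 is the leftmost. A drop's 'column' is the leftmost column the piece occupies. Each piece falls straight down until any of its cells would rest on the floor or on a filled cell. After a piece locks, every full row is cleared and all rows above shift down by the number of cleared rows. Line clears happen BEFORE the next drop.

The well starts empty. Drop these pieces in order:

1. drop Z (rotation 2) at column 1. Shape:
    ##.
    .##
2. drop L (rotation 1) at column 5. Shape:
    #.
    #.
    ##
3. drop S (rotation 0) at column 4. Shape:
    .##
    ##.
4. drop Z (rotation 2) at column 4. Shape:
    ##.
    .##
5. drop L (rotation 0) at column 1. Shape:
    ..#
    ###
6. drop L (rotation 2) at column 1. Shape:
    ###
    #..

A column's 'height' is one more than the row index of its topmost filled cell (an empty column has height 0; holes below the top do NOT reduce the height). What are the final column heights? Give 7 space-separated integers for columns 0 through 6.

Answer: 0 5 5 5 7 7 6

Derivation:
Drop 1: Z rot2 at col 1 lands with bottom-row=0; cleared 0 line(s) (total 0); column heights now [0 2 2 1 0 0 0], max=2
Drop 2: L rot1 at col 5 lands with bottom-row=0; cleared 0 line(s) (total 0); column heights now [0 2 2 1 0 3 1], max=3
Drop 3: S rot0 at col 4 lands with bottom-row=3; cleared 0 line(s) (total 0); column heights now [0 2 2 1 4 5 5], max=5
Drop 4: Z rot2 at col 4 lands with bottom-row=5; cleared 0 line(s) (total 0); column heights now [0 2 2 1 7 7 6], max=7
Drop 5: L rot0 at col 1 lands with bottom-row=2; cleared 0 line(s) (total 0); column heights now [0 3 3 4 7 7 6], max=7
Drop 6: L rot2 at col 1 lands with bottom-row=3; cleared 0 line(s) (total 0); column heights now [0 5 5 5 7 7 6], max=7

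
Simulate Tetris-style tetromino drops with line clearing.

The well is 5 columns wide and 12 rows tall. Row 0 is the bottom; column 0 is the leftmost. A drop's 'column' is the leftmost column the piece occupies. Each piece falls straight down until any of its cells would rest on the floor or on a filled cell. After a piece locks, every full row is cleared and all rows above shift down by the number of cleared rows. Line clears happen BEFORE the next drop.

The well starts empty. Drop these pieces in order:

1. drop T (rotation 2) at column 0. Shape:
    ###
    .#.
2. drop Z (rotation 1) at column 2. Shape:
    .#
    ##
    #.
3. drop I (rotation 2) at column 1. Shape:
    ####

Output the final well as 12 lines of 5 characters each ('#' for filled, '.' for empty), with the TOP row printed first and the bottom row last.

Answer: .....
.....
.....
.....
.....
.....
.####
...#.
..##.
..#..
###..
.#...

Derivation:
Drop 1: T rot2 at col 0 lands with bottom-row=0; cleared 0 line(s) (total 0); column heights now [2 2 2 0 0], max=2
Drop 2: Z rot1 at col 2 lands with bottom-row=2; cleared 0 line(s) (total 0); column heights now [2 2 4 5 0], max=5
Drop 3: I rot2 at col 1 lands with bottom-row=5; cleared 0 line(s) (total 0); column heights now [2 6 6 6 6], max=6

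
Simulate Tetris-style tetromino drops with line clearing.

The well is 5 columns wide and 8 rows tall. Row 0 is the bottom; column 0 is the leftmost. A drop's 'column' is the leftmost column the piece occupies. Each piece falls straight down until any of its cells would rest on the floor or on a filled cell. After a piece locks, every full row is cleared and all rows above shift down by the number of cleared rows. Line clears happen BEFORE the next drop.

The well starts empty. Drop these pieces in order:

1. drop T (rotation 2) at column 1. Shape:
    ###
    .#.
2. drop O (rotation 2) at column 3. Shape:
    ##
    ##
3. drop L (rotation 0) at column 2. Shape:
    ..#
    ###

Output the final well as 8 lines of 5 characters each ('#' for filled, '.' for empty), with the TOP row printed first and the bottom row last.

Answer: .....
.....
....#
..###
...##
...##
.###.
..#..

Derivation:
Drop 1: T rot2 at col 1 lands with bottom-row=0; cleared 0 line(s) (total 0); column heights now [0 2 2 2 0], max=2
Drop 2: O rot2 at col 3 lands with bottom-row=2; cleared 0 line(s) (total 0); column heights now [0 2 2 4 4], max=4
Drop 3: L rot0 at col 2 lands with bottom-row=4; cleared 0 line(s) (total 0); column heights now [0 2 5 5 6], max=6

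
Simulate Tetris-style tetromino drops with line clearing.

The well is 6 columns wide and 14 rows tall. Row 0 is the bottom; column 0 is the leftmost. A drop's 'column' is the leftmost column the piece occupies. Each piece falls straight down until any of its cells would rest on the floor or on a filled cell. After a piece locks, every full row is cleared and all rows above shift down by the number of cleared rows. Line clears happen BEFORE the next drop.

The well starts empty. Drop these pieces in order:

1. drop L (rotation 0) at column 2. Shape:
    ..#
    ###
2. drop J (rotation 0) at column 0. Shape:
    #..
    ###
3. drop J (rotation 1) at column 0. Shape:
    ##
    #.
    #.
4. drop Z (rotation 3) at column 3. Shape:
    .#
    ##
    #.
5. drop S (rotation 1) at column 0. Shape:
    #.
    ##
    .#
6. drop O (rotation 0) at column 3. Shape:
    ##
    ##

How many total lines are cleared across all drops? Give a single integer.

Answer: 0

Derivation:
Drop 1: L rot0 at col 2 lands with bottom-row=0; cleared 0 line(s) (total 0); column heights now [0 0 1 1 2 0], max=2
Drop 2: J rot0 at col 0 lands with bottom-row=1; cleared 0 line(s) (total 0); column heights now [3 2 2 1 2 0], max=3
Drop 3: J rot1 at col 0 lands with bottom-row=3; cleared 0 line(s) (total 0); column heights now [6 6 2 1 2 0], max=6
Drop 4: Z rot3 at col 3 lands with bottom-row=1; cleared 0 line(s) (total 0); column heights now [6 6 2 3 4 0], max=6
Drop 5: S rot1 at col 0 lands with bottom-row=6; cleared 0 line(s) (total 0); column heights now [9 8 2 3 4 0], max=9
Drop 6: O rot0 at col 3 lands with bottom-row=4; cleared 0 line(s) (total 0); column heights now [9 8 2 6 6 0], max=9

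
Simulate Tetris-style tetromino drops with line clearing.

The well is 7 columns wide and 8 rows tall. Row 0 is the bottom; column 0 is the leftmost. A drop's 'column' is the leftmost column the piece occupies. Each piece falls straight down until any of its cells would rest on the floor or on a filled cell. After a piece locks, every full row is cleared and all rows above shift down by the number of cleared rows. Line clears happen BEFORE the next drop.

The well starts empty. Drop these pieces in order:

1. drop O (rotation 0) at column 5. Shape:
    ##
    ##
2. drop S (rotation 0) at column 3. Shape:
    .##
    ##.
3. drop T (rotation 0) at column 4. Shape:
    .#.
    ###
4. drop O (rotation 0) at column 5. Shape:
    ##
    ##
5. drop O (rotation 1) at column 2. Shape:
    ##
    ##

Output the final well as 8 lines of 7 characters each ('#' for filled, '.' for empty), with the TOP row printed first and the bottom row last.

Drop 1: O rot0 at col 5 lands with bottom-row=0; cleared 0 line(s) (total 0); column heights now [0 0 0 0 0 2 2], max=2
Drop 2: S rot0 at col 3 lands with bottom-row=1; cleared 0 line(s) (total 0); column heights now [0 0 0 2 3 3 2], max=3
Drop 3: T rot0 at col 4 lands with bottom-row=3; cleared 0 line(s) (total 0); column heights now [0 0 0 2 4 5 4], max=5
Drop 4: O rot0 at col 5 lands with bottom-row=5; cleared 0 line(s) (total 0); column heights now [0 0 0 2 4 7 7], max=7
Drop 5: O rot1 at col 2 lands with bottom-row=2; cleared 0 line(s) (total 0); column heights now [0 0 4 4 4 7 7], max=7

Answer: .......
.....##
.....##
.....#.
..#####
..####.
...####
.....##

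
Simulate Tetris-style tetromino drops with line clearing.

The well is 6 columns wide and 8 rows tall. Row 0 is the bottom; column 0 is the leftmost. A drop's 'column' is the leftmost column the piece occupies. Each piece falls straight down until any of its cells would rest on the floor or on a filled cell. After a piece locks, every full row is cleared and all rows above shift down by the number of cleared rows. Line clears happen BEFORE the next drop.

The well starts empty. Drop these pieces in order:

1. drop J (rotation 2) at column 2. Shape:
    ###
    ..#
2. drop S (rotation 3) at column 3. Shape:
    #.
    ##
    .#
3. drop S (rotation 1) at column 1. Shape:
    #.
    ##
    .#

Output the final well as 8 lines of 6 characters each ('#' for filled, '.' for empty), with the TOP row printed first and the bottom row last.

Drop 1: J rot2 at col 2 lands with bottom-row=0; cleared 0 line(s) (total 0); column heights now [0 0 2 2 2 0], max=2
Drop 2: S rot3 at col 3 lands with bottom-row=2; cleared 0 line(s) (total 0); column heights now [0 0 2 5 4 0], max=5
Drop 3: S rot1 at col 1 lands with bottom-row=2; cleared 0 line(s) (total 0); column heights now [0 5 4 5 4 0], max=5

Answer: ......
......
......
.#.#..
.####.
..#.#.
..###.
....#.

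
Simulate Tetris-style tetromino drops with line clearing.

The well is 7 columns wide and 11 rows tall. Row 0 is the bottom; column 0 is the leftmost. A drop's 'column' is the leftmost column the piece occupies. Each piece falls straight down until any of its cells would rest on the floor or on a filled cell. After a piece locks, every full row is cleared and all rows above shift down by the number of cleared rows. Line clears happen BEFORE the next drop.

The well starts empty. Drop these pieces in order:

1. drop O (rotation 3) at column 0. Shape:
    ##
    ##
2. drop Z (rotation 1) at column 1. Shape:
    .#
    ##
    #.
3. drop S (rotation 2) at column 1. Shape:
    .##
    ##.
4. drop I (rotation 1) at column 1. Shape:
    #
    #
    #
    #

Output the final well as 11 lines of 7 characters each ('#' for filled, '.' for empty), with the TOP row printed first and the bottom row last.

Answer: .......
.#.....
.#.....
.#.....
.###...
.##....
..#....
.##....
.#.....
##.....
##.....

Derivation:
Drop 1: O rot3 at col 0 lands with bottom-row=0; cleared 0 line(s) (total 0); column heights now [2 2 0 0 0 0 0], max=2
Drop 2: Z rot1 at col 1 lands with bottom-row=2; cleared 0 line(s) (total 0); column heights now [2 4 5 0 0 0 0], max=5
Drop 3: S rot2 at col 1 lands with bottom-row=5; cleared 0 line(s) (total 0); column heights now [2 6 7 7 0 0 0], max=7
Drop 4: I rot1 at col 1 lands with bottom-row=6; cleared 0 line(s) (total 0); column heights now [2 10 7 7 0 0 0], max=10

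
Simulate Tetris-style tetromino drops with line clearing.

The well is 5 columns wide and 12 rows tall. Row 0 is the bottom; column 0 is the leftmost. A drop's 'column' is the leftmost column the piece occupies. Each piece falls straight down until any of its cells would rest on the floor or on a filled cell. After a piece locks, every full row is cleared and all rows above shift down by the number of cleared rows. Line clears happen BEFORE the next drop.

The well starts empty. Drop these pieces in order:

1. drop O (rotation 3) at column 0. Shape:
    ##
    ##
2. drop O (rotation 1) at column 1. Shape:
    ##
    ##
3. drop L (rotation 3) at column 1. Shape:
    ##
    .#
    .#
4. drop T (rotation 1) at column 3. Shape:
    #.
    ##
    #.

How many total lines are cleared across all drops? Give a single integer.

Answer: 0

Derivation:
Drop 1: O rot3 at col 0 lands with bottom-row=0; cleared 0 line(s) (total 0); column heights now [2 2 0 0 0], max=2
Drop 2: O rot1 at col 1 lands with bottom-row=2; cleared 0 line(s) (total 0); column heights now [2 4 4 0 0], max=4
Drop 3: L rot3 at col 1 lands with bottom-row=4; cleared 0 line(s) (total 0); column heights now [2 7 7 0 0], max=7
Drop 4: T rot1 at col 3 lands with bottom-row=0; cleared 0 line(s) (total 0); column heights now [2 7 7 3 2], max=7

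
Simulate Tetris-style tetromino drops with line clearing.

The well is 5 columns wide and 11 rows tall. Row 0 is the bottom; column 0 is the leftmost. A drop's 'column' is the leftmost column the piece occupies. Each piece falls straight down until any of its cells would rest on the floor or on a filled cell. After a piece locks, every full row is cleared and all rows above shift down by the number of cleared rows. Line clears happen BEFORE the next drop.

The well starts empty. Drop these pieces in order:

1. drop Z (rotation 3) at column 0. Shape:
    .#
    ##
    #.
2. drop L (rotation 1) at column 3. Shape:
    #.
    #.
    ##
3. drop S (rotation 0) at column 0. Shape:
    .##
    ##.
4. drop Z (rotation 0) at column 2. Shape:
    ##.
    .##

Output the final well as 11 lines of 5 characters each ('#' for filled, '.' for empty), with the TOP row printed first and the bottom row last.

Answer: .....
.....
.....
.....
.....
..##.
.####
##...
.#.#.
##.#.
#..##

Derivation:
Drop 1: Z rot3 at col 0 lands with bottom-row=0; cleared 0 line(s) (total 0); column heights now [2 3 0 0 0], max=3
Drop 2: L rot1 at col 3 lands with bottom-row=0; cleared 0 line(s) (total 0); column heights now [2 3 0 3 1], max=3
Drop 3: S rot0 at col 0 lands with bottom-row=3; cleared 0 line(s) (total 0); column heights now [4 5 5 3 1], max=5
Drop 4: Z rot0 at col 2 lands with bottom-row=4; cleared 0 line(s) (total 0); column heights now [4 5 6 6 5], max=6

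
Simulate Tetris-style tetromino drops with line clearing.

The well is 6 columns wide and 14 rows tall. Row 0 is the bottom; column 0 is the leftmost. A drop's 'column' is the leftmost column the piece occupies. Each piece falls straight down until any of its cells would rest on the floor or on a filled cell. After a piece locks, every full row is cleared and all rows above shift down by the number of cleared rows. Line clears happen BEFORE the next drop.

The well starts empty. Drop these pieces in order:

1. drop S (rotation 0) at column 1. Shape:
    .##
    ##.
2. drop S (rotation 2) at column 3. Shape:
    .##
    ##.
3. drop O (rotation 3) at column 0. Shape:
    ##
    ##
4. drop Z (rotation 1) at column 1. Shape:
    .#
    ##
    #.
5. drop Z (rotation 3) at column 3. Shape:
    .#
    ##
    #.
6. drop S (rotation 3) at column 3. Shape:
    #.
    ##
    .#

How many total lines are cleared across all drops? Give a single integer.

Drop 1: S rot0 at col 1 lands with bottom-row=0; cleared 0 line(s) (total 0); column heights now [0 1 2 2 0 0], max=2
Drop 2: S rot2 at col 3 lands with bottom-row=2; cleared 0 line(s) (total 0); column heights now [0 1 2 3 4 4], max=4
Drop 3: O rot3 at col 0 lands with bottom-row=1; cleared 0 line(s) (total 0); column heights now [3 3 2 3 4 4], max=4
Drop 4: Z rot1 at col 1 lands with bottom-row=3; cleared 0 line(s) (total 0); column heights now [3 5 6 3 4 4], max=6
Drop 5: Z rot3 at col 3 lands with bottom-row=3; cleared 0 line(s) (total 0); column heights now [3 5 6 5 6 4], max=6
Drop 6: S rot3 at col 3 lands with bottom-row=6; cleared 0 line(s) (total 0); column heights now [3 5 6 9 8 4], max=9

Answer: 0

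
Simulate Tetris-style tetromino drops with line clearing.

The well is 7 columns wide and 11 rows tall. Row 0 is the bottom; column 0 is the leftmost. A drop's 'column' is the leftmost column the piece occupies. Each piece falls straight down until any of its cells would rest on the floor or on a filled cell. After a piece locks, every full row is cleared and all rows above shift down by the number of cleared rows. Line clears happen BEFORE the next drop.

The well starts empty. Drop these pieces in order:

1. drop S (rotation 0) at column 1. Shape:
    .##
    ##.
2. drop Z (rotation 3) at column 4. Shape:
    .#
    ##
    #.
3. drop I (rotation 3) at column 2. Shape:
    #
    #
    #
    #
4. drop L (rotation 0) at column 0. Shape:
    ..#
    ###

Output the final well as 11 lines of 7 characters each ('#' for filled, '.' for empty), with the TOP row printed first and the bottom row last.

Drop 1: S rot0 at col 1 lands with bottom-row=0; cleared 0 line(s) (total 0); column heights now [0 1 2 2 0 0 0], max=2
Drop 2: Z rot3 at col 4 lands with bottom-row=0; cleared 0 line(s) (total 0); column heights now [0 1 2 2 2 3 0], max=3
Drop 3: I rot3 at col 2 lands with bottom-row=2; cleared 0 line(s) (total 0); column heights now [0 1 6 2 2 3 0], max=6
Drop 4: L rot0 at col 0 lands with bottom-row=6; cleared 0 line(s) (total 0); column heights now [7 7 8 2 2 3 0], max=8

Answer: .......
.......
.......
..#....
###....
..#....
..#....
..#....
..#..#.
..####.
.##.#..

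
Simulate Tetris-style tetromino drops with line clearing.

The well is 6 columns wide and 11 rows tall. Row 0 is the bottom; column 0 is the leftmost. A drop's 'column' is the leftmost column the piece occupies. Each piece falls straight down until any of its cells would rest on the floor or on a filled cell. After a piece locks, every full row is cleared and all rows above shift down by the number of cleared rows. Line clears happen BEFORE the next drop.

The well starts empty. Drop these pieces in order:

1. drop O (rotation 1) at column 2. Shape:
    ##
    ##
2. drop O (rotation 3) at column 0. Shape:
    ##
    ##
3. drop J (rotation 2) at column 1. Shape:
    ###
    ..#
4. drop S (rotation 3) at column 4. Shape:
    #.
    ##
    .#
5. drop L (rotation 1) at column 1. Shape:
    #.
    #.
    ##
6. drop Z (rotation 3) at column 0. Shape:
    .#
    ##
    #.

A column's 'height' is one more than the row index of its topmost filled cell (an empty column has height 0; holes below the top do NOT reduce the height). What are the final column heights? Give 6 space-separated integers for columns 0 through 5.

Drop 1: O rot1 at col 2 lands with bottom-row=0; cleared 0 line(s) (total 0); column heights now [0 0 2 2 0 0], max=2
Drop 2: O rot3 at col 0 lands with bottom-row=0; cleared 0 line(s) (total 0); column heights now [2 2 2 2 0 0], max=2
Drop 3: J rot2 at col 1 lands with bottom-row=2; cleared 0 line(s) (total 0); column heights now [2 4 4 4 0 0], max=4
Drop 4: S rot3 at col 4 lands with bottom-row=0; cleared 1 line(s) (total 1); column heights now [1 3 3 3 2 1], max=3
Drop 5: L rot1 at col 1 lands with bottom-row=3; cleared 0 line(s) (total 1); column heights now [1 6 4 3 2 1], max=6
Drop 6: Z rot3 at col 0 lands with bottom-row=5; cleared 0 line(s) (total 1); column heights now [7 8 4 3 2 1], max=8

Answer: 7 8 4 3 2 1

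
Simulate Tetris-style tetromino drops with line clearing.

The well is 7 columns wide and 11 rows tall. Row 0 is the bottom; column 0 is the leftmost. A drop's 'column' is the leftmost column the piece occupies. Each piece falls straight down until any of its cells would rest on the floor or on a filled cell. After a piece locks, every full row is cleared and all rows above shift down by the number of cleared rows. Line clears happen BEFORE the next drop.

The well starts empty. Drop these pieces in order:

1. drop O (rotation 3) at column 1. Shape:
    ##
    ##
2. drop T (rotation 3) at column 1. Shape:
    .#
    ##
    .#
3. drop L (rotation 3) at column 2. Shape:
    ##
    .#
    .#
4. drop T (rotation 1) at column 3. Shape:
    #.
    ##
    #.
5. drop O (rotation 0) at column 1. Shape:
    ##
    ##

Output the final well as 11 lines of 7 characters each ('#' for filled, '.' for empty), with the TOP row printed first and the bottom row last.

Answer: .......
.......
...#...
.####..
.###...
..##...
..##...
.###...
..#....
.##....
.##....

Derivation:
Drop 1: O rot3 at col 1 lands with bottom-row=0; cleared 0 line(s) (total 0); column heights now [0 2 2 0 0 0 0], max=2
Drop 2: T rot3 at col 1 lands with bottom-row=2; cleared 0 line(s) (total 0); column heights now [0 4 5 0 0 0 0], max=5
Drop 3: L rot3 at col 2 lands with bottom-row=3; cleared 0 line(s) (total 0); column heights now [0 4 6 6 0 0 0], max=6
Drop 4: T rot1 at col 3 lands with bottom-row=6; cleared 0 line(s) (total 0); column heights now [0 4 6 9 8 0 0], max=9
Drop 5: O rot0 at col 1 lands with bottom-row=6; cleared 0 line(s) (total 0); column heights now [0 8 8 9 8 0 0], max=9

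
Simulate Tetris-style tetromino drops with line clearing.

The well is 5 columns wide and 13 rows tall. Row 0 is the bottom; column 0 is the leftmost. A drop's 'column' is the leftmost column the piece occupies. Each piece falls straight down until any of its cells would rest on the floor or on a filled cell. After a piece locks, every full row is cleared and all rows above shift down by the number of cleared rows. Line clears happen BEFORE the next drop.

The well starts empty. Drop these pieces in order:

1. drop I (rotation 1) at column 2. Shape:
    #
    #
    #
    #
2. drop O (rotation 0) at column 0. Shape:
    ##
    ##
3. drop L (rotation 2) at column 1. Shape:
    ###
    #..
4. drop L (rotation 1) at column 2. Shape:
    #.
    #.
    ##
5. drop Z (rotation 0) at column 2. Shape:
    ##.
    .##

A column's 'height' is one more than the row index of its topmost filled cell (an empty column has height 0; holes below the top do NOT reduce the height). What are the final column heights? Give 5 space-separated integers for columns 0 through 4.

Drop 1: I rot1 at col 2 lands with bottom-row=0; cleared 0 line(s) (total 0); column heights now [0 0 4 0 0], max=4
Drop 2: O rot0 at col 0 lands with bottom-row=0; cleared 0 line(s) (total 0); column heights now [2 2 4 0 0], max=4
Drop 3: L rot2 at col 1 lands with bottom-row=3; cleared 0 line(s) (total 0); column heights now [2 5 5 5 0], max=5
Drop 4: L rot1 at col 2 lands with bottom-row=5; cleared 0 line(s) (total 0); column heights now [2 5 8 6 0], max=8
Drop 5: Z rot0 at col 2 lands with bottom-row=7; cleared 0 line(s) (total 0); column heights now [2 5 9 9 8], max=9

Answer: 2 5 9 9 8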